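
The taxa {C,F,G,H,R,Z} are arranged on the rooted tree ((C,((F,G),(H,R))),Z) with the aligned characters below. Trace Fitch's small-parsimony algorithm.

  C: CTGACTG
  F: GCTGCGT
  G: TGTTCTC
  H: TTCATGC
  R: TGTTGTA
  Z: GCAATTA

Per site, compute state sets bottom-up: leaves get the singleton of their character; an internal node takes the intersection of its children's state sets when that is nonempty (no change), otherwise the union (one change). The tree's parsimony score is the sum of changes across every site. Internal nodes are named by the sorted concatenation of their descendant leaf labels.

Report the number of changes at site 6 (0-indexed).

4

FG@0: {G} ∪ {T} = {G,T} (union, +1)
HR@0: {T} ∩ {T} = {T} (intersection, +0)
FGHR@0: {G,T} ∩ {T} = {T} (intersection, +0)
CFGHR@0: {C} ∪ {T} = {C,T} (union, +1)
CFGHRZ@0: {C,T} ∪ {G} = {C,G,T} (union, +1)
FG@1: {C} ∪ {G} = {C,G} (union, +1)
HR@1: {T} ∪ {G} = {G,T} (union, +1)
FGHR@1: {C,G} ∩ {G,T} = {G} (intersection, +0)
CFGHR@1: {T} ∪ {G} = {G,T} (union, +1)
CFGHRZ@1: {G,T} ∪ {C} = {C,G,T} (union, +1)
FG@2: {T} ∩ {T} = {T} (intersection, +0)
HR@2: {C} ∪ {T} = {C,T} (union, +1)
FGHR@2: {T} ∩ {C,T} = {T} (intersection, +0)
CFGHR@2: {G} ∪ {T} = {G,T} (union, +1)
CFGHRZ@2: {G,T} ∪ {A} = {A,G,T} (union, +1)
FG@3: {G} ∪ {T} = {G,T} (union, +1)
HR@3: {A} ∪ {T} = {A,T} (union, +1)
FGHR@3: {G,T} ∩ {A,T} = {T} (intersection, +0)
CFGHR@3: {A} ∪ {T} = {A,T} (union, +1)
CFGHRZ@3: {A,T} ∩ {A} = {A} (intersection, +0)
FG@4: {C} ∩ {C} = {C} (intersection, +0)
HR@4: {T} ∪ {G} = {G,T} (union, +1)
FGHR@4: {C} ∪ {G,T} = {C,G,T} (union, +1)
CFGHR@4: {C} ∩ {C,G,T} = {C} (intersection, +0)
CFGHRZ@4: {C} ∪ {T} = {C,T} (union, +1)
FG@5: {G} ∪ {T} = {G,T} (union, +1)
HR@5: {G} ∪ {T} = {G,T} (union, +1)
FGHR@5: {G,T} ∩ {G,T} = {G,T} (intersection, +0)
CFGHR@5: {T} ∩ {G,T} = {T} (intersection, +0)
CFGHRZ@5: {T} ∩ {T} = {T} (intersection, +0)
FG@6: {T} ∪ {C} = {C,T} (union, +1)
HR@6: {C} ∪ {A} = {A,C} (union, +1)
FGHR@6: {C,T} ∩ {A,C} = {C} (intersection, +0)
CFGHR@6: {G} ∪ {C} = {C,G} (union, +1)
CFGHRZ@6: {C,G} ∪ {A} = {A,C,G} (union, +1)
per-site changes: [3, 4, 3, 3, 3, 2, 4]; total = 22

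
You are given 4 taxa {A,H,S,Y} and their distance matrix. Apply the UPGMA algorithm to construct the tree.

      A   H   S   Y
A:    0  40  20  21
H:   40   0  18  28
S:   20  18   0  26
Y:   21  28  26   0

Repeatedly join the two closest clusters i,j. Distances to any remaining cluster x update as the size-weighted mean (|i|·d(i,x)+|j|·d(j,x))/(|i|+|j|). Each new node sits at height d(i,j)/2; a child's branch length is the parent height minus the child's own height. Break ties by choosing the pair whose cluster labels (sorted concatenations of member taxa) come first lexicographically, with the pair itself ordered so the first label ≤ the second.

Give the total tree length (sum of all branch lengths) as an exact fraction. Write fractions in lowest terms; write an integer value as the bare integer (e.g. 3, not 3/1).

48

step 1: merge (H,S) at d=18; branch lengths H→9, S→9; new cluster HS
  updated: d(A,HS)=30, d(HS,Y)=27
step 2: merge (A,Y) at d=21; branch lengths A→21/2, Y→21/2; new cluster AY
  updated: d(AY,HS)=57/2
step 3: merge (AY,HS) at d=57/2; branch lengths AY→15/4, HS→21/4; new cluster AHSY
final tree: ((A:21/2,Y:21/2):15/4,(H:9,S:9):21/4)
total length: 48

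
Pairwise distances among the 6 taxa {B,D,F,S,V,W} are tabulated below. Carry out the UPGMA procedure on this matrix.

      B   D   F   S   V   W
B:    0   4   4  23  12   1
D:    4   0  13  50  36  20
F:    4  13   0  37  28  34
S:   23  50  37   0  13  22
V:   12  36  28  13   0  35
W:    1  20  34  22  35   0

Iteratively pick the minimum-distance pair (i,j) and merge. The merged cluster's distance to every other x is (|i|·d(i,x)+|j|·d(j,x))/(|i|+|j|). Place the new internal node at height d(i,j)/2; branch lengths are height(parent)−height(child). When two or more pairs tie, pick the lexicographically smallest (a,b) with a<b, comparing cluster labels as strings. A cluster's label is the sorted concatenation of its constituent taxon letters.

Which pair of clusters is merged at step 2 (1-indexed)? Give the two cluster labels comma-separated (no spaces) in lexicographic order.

BW,D

step 1: merge (B,W) at d=1; branch lengths B→1/2, W→1/2; new cluster BW
  updated: d(BW,D)=12, d(BW,F)=19, d(BW,S)=45/2, d(BW,V)=47/2
step 2: merge (BW,D) at d=12; branch lengths BW→11/2, D→6; new cluster BDW
  updated: d(BDW,F)=17, d(BDW,S)=95/3, d(BDW,V)=83/3
step 3: merge (S,V) at d=13; branch lengths S→13/2, V→13/2; new cluster SV
  updated: d(BDW,SV)=89/3, d(F,SV)=65/2
step 4: merge (BDW,F) at d=17; branch lengths BDW→5/2, F→17/2; new cluster BDFW
  updated: d(BDFW,SV)=243/8
step 5: merge (BDFW,SV) at d=243/8; branch lengths BDFW→107/16, SV→139/16; new cluster BDFSVW
final tree: ((((B:1/2,W:1/2):11/2,D:6):5/2,F:17/2):107/16,(S:13/2,V:13/2):139/16)
total length: 415/8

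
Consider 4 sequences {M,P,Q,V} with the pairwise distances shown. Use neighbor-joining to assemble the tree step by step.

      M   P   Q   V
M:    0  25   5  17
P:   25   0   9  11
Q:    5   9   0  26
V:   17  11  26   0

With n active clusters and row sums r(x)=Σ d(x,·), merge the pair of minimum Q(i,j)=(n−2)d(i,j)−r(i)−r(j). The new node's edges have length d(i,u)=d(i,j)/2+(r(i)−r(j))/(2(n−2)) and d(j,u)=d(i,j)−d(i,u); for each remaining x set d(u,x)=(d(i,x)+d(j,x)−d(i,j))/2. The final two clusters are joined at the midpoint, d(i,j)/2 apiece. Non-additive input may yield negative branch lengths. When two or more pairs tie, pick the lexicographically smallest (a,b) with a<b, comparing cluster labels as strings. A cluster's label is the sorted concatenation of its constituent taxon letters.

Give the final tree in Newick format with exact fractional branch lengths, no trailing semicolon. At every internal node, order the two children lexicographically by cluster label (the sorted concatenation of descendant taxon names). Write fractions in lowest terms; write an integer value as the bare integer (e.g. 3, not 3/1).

iteration 1: select M,Q (d=5, Q=-77); attach at lengths (17/4, 3/4); label the merged cluster MQ
  updated: d(MQ,P)=29/2, d(MQ,V)=19
iteration 2: select MQ,P (d=29/2, Q=-89/2); attach at lengths (45/4, 13/4); label the merged cluster MPQ
  updated: d(MPQ,V)=31/4
iteration 3: select MPQ,V (d=31/4); attach at lengths (31/8, 31/8); label the merged cluster MPQV
final tree: (((M:17/4,Q:3/4):45/4,P:13/4):31/8,V:31/8)
total length: 109/4

(((M:17/4,Q:3/4):45/4,P:13/4):31/8,V:31/8)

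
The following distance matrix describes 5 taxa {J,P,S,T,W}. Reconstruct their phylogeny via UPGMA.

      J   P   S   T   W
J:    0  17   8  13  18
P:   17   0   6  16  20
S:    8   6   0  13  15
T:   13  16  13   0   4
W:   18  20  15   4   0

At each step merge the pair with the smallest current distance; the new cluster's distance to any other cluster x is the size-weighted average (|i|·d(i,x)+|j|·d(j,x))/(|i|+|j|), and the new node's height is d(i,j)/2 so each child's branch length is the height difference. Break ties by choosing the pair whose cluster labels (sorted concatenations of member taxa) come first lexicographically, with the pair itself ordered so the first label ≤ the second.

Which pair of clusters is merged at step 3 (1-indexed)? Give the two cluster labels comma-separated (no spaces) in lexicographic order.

J,PS

iteration 1: select T,W (d=4); attach at lengths (2, 2); label the merged cluster TW
  updated: d(J,TW)=31/2, d(P,TW)=18, d(S,TW)=14
iteration 2: select P,S (d=6); attach at lengths (3, 3); label the merged cluster PS
  updated: d(J,PS)=25/2, d(PS,TW)=16
iteration 3: select J,PS (d=25/2); attach at lengths (25/4, 13/4); label the merged cluster JPS
  updated: d(JPS,TW)=95/6
iteration 4: select JPS,TW (d=95/6); attach at lengths (5/3, 71/12); label the merged cluster JPSTW
final tree: ((J:25/4,(P:3,S:3):13/4):5/3,(T:2,W:2):71/12)
total length: 325/12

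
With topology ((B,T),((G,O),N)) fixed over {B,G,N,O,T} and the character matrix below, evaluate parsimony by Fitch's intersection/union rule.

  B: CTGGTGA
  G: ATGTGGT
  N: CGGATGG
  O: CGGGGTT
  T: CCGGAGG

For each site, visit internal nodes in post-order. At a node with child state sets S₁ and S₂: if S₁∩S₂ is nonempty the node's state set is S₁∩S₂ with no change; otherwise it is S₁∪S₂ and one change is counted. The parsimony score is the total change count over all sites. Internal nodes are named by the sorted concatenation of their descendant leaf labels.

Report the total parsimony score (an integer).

11

site 0, node BT: B={C} ∩ T={C} → {C} (+0)
site 0, node GO: G={A} ∪ O={C} → {A,C} (+1)
site 0, node GNO: GO={A,C} ∩ N={C} → {C} (+0)
site 0, node BGNOT: BT={C} ∩ GNO={C} → {C} (+0)
site 1, node BT: B={T} ∪ T={C} → {C,T} (+1)
site 1, node GO: G={T} ∪ O={G} → {G,T} (+1)
site 1, node GNO: GO={G,T} ∩ N={G} → {G} (+0)
site 1, node BGNOT: BT={C,T} ∪ GNO={G} → {C,G,T} (+1)
site 2, node BT: B={G} ∩ T={G} → {G} (+0)
site 2, node GO: G={G} ∩ O={G} → {G} (+0)
site 2, node GNO: GO={G} ∩ N={G} → {G} (+0)
site 2, node BGNOT: BT={G} ∩ GNO={G} → {G} (+0)
site 3, node BT: B={G} ∩ T={G} → {G} (+0)
site 3, node GO: G={T} ∪ O={G} → {G,T} (+1)
site 3, node GNO: GO={G,T} ∪ N={A} → {A,G,T} (+1)
site 3, node BGNOT: BT={G} ∩ GNO={A,G,T} → {G} (+0)
site 4, node BT: B={T} ∪ T={A} → {A,T} (+1)
site 4, node GO: G={G} ∩ O={G} → {G} (+0)
site 4, node GNO: GO={G} ∪ N={T} → {G,T} (+1)
site 4, node BGNOT: BT={A,T} ∩ GNO={G,T} → {T} (+0)
site 5, node BT: B={G} ∩ T={G} → {G} (+0)
site 5, node GO: G={G} ∪ O={T} → {G,T} (+1)
site 5, node GNO: GO={G,T} ∩ N={G} → {G} (+0)
site 5, node BGNOT: BT={G} ∩ GNO={G} → {G} (+0)
site 6, node BT: B={A} ∪ T={G} → {A,G} (+1)
site 6, node GO: G={T} ∩ O={T} → {T} (+0)
site 6, node GNO: GO={T} ∪ N={G} → {G,T} (+1)
site 6, node BGNOT: BT={A,G} ∩ GNO={G,T} → {G} (+0)
per-site changes: [1, 3, 0, 2, 2, 1, 2]; total = 11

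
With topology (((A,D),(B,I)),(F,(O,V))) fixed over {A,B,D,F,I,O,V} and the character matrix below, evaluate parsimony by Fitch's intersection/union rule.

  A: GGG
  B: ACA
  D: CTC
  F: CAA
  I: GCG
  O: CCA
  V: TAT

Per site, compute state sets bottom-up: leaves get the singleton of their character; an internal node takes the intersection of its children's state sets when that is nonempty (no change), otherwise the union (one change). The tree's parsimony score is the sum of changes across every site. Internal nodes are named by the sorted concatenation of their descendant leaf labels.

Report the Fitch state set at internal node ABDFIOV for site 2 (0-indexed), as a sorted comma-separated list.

site 0, node AD: A={G} ∪ D={C} → {C,G} (+1)
site 0, node BI: B={A} ∪ I={G} → {A,G} (+1)
site 0, node ABDI: AD={C,G} ∩ BI={A,G} → {G} (+0)
site 0, node OV: O={C} ∪ V={T} → {C,T} (+1)
site 0, node FOV: F={C} ∩ OV={C,T} → {C} (+0)
site 0, node ABDFIOV: ABDI={G} ∪ FOV={C} → {C,G} (+1)
site 1, node AD: A={G} ∪ D={T} → {G,T} (+1)
site 1, node BI: B={C} ∩ I={C} → {C} (+0)
site 1, node ABDI: AD={G,T} ∪ BI={C} → {C,G,T} (+1)
site 1, node OV: O={C} ∪ V={A} → {A,C} (+1)
site 1, node FOV: F={A} ∩ OV={A,C} → {A} (+0)
site 1, node ABDFIOV: ABDI={C,G,T} ∪ FOV={A} → {A,C,G,T} (+1)
site 2, node AD: A={G} ∪ D={C} → {C,G} (+1)
site 2, node BI: B={A} ∪ I={G} → {A,G} (+1)
site 2, node ABDI: AD={C,G} ∩ BI={A,G} → {G} (+0)
site 2, node OV: O={A} ∪ V={T} → {A,T} (+1)
site 2, node FOV: F={A} ∩ OV={A,T} → {A} (+0)
site 2, node ABDFIOV: ABDI={G} ∪ FOV={A} → {A,G} (+1)
per-site changes: [4, 4, 4]; total = 12

A,G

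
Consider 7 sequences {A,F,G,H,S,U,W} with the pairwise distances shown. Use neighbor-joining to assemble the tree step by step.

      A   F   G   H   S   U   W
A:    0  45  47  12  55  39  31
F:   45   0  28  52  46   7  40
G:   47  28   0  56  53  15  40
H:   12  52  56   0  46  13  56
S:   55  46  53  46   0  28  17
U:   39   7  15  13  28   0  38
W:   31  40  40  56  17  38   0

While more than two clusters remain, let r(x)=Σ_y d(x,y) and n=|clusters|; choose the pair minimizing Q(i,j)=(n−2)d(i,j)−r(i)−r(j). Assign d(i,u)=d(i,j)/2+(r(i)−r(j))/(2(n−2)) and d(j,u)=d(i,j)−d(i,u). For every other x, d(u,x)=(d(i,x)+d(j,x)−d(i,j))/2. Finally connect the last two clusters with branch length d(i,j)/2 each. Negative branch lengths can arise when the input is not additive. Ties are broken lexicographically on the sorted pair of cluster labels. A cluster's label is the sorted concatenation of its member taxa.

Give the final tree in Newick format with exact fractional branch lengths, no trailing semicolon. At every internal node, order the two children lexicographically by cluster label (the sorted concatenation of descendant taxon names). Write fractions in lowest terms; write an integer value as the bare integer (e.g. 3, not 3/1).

(((((A:27/5,H:33/5):217/12,(S:21/2,W:13/2):173/12):145/16,G:263/16):25/16,F:173/16):-61/32,U:-61/32)

1. join A+H (d=12, Q=-404) ⇒ AH; edges |A|=27/5, |H|=33/5
  updated: d(AH,F)=85/2, d(AH,G)=91/2, d(AH,S)=89/2, d(AH,U)=20, d(AH,W)=75/2
2. join S+W (d=17, Q=-293) ⇒ SW; edges |S|=21/2, |W|=13/2
  updated: d(AH,SW)=65/2, d(F,SW)=69/2, d(G,SW)=38, d(SW,U)=49/2
3. join AH+SW (d=65/2, Q=-345/2) ⇒ AHSW; edges |AH|=217/12, |SW|=173/12
  updated: d(AHSW,F)=89/4, d(AHSW,G)=51/2, d(AHSW,U)=6
4. join AHSW+G (d=51/2, Q=-285/4) ⇒ AGHSW; edges |AHSW|=145/16, |G|=263/16
  updated: d(AGHSW,F)=99/8, d(AGHSW,U)=-9/4
5. join AGHSW+F (d=99/8, Q=-137/8) ⇒ AFGHSW; edges |AGHSW|=25/16, |F|=173/16
  updated: d(AFGHSW,U)=-61/16
6. join AFGHSW+U (d=-61/16) ⇒ AFGHSUW; edges |AFGHSW|=-61/32, |U|=-61/32
final tree: (((((A:27/5,H:33/5):217/12,(S:21/2,W:13/2):173/12):145/16,G:263/16):25/16,F:173/16):-61/32,U:-61/32)
total length: 1529/16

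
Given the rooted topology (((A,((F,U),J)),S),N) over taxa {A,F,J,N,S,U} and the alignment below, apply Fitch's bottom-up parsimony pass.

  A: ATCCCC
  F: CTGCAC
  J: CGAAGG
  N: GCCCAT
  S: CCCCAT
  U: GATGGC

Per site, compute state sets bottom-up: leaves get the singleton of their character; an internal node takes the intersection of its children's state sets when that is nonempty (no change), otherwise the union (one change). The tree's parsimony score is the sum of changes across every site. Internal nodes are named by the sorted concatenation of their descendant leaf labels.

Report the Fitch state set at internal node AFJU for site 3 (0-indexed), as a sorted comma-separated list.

[col 0] FU: children F:{C}, U:{G} ∪→ {C,G}; cost 1
[col 0] FJU: children FU:{C,G}, J:{C} ∩→ {C}; cost 0
[col 0] AFJU: children A:{A}, FJU:{C} ∪→ {A,C}; cost 1
[col 0] AFJSU: children AFJU:{A,C}, S:{C} ∩→ {C}; cost 0
[col 0] AFJNSU: children AFJSU:{C}, N:{G} ∪→ {C,G}; cost 1
[col 1] FU: children F:{T}, U:{A} ∪→ {A,T}; cost 1
[col 1] FJU: children FU:{A,T}, J:{G} ∪→ {A,G,T}; cost 1
[col 1] AFJU: children A:{T}, FJU:{A,G,T} ∩→ {T}; cost 0
[col 1] AFJSU: children AFJU:{T}, S:{C} ∪→ {C,T}; cost 1
[col 1] AFJNSU: children AFJSU:{C,T}, N:{C} ∩→ {C}; cost 0
[col 2] FU: children F:{G}, U:{T} ∪→ {G,T}; cost 1
[col 2] FJU: children FU:{G,T}, J:{A} ∪→ {A,G,T}; cost 1
[col 2] AFJU: children A:{C}, FJU:{A,G,T} ∪→ {A,C,G,T}; cost 1
[col 2] AFJSU: children AFJU:{A,C,G,T}, S:{C} ∩→ {C}; cost 0
[col 2] AFJNSU: children AFJSU:{C}, N:{C} ∩→ {C}; cost 0
[col 3] FU: children F:{C}, U:{G} ∪→ {C,G}; cost 1
[col 3] FJU: children FU:{C,G}, J:{A} ∪→ {A,C,G}; cost 1
[col 3] AFJU: children A:{C}, FJU:{A,C,G} ∩→ {C}; cost 0
[col 3] AFJSU: children AFJU:{C}, S:{C} ∩→ {C}; cost 0
[col 3] AFJNSU: children AFJSU:{C}, N:{C} ∩→ {C}; cost 0
[col 4] FU: children F:{A}, U:{G} ∪→ {A,G}; cost 1
[col 4] FJU: children FU:{A,G}, J:{G} ∩→ {G}; cost 0
[col 4] AFJU: children A:{C}, FJU:{G} ∪→ {C,G}; cost 1
[col 4] AFJSU: children AFJU:{C,G}, S:{A} ∪→ {A,C,G}; cost 1
[col 4] AFJNSU: children AFJSU:{A,C,G}, N:{A} ∩→ {A}; cost 0
[col 5] FU: children F:{C}, U:{C} ∩→ {C}; cost 0
[col 5] FJU: children FU:{C}, J:{G} ∪→ {C,G}; cost 1
[col 5] AFJU: children A:{C}, FJU:{C,G} ∩→ {C}; cost 0
[col 5] AFJSU: children AFJU:{C}, S:{T} ∪→ {C,T}; cost 1
[col 5] AFJNSU: children AFJSU:{C,T}, N:{T} ∩→ {T}; cost 0
per-site changes: [3, 3, 3, 2, 3, 2]; total = 16

C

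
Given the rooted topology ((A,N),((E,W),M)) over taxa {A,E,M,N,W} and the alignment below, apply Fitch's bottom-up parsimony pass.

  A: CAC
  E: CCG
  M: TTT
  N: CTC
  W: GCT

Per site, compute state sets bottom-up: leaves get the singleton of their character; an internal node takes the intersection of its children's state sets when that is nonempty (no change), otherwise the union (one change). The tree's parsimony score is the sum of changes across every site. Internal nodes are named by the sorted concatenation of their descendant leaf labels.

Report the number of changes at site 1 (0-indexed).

2

site 0, node AN: A={C} ∩ N={C} → {C} (+0)
site 0, node EW: E={C} ∪ W={G} → {C,G} (+1)
site 0, node EMW: EW={C,G} ∪ M={T} → {C,G,T} (+1)
site 0, node AEMNW: AN={C} ∩ EMW={C,G,T} → {C} (+0)
site 1, node AN: A={A} ∪ N={T} → {A,T} (+1)
site 1, node EW: E={C} ∩ W={C} → {C} (+0)
site 1, node EMW: EW={C} ∪ M={T} → {C,T} (+1)
site 1, node AEMNW: AN={A,T} ∩ EMW={C,T} → {T} (+0)
site 2, node AN: A={C} ∩ N={C} → {C} (+0)
site 2, node EW: E={G} ∪ W={T} → {G,T} (+1)
site 2, node EMW: EW={G,T} ∩ M={T} → {T} (+0)
site 2, node AEMNW: AN={C} ∪ EMW={T} → {C,T} (+1)
per-site changes: [2, 2, 2]; total = 6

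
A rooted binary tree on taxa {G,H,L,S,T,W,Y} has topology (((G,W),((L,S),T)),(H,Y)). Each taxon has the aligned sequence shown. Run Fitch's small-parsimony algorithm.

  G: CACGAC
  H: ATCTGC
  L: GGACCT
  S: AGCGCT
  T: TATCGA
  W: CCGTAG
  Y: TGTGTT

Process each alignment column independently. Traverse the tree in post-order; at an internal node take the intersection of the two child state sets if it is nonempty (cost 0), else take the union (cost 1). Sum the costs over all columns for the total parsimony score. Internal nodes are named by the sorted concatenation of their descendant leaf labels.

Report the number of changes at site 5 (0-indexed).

4

site 0, node GW: G={C} ∩ W={C} → {C} (+0)
site 0, node LS: L={G} ∪ S={A} → {A,G} (+1)
site 0, node LST: LS={A,G} ∪ T={T} → {A,G,T} (+1)
site 0, node GLSTW: GW={C} ∪ LST={A,G,T} → {A,C,G,T} (+1)
site 0, node HY: H={A} ∪ Y={T} → {A,T} (+1)
site 0, node GHLSTWY: GLSTW={A,C,G,T} ∩ HY={A,T} → {A,T} (+0)
site 1, node GW: G={A} ∪ W={C} → {A,C} (+1)
site 1, node LS: L={G} ∩ S={G} → {G} (+0)
site 1, node LST: LS={G} ∪ T={A} → {A,G} (+1)
site 1, node GLSTW: GW={A,C} ∩ LST={A,G} → {A} (+0)
site 1, node HY: H={T} ∪ Y={G} → {G,T} (+1)
site 1, node GHLSTWY: GLSTW={A} ∪ HY={G,T} → {A,G,T} (+1)
site 2, node GW: G={C} ∪ W={G} → {C,G} (+1)
site 2, node LS: L={A} ∪ S={C} → {A,C} (+1)
site 2, node LST: LS={A,C} ∪ T={T} → {A,C,T} (+1)
site 2, node GLSTW: GW={C,G} ∩ LST={A,C,T} → {C} (+0)
site 2, node HY: H={C} ∪ Y={T} → {C,T} (+1)
site 2, node GHLSTWY: GLSTW={C} ∩ HY={C,T} → {C} (+0)
site 3, node GW: G={G} ∪ W={T} → {G,T} (+1)
site 3, node LS: L={C} ∪ S={G} → {C,G} (+1)
site 3, node LST: LS={C,G} ∩ T={C} → {C} (+0)
site 3, node GLSTW: GW={G,T} ∪ LST={C} → {C,G,T} (+1)
site 3, node HY: H={T} ∪ Y={G} → {G,T} (+1)
site 3, node GHLSTWY: GLSTW={C,G,T} ∩ HY={G,T} → {G,T} (+0)
site 4, node GW: G={A} ∩ W={A} → {A} (+0)
site 4, node LS: L={C} ∩ S={C} → {C} (+0)
site 4, node LST: LS={C} ∪ T={G} → {C,G} (+1)
site 4, node GLSTW: GW={A} ∪ LST={C,G} → {A,C,G} (+1)
site 4, node HY: H={G} ∪ Y={T} → {G,T} (+1)
site 4, node GHLSTWY: GLSTW={A,C,G} ∩ HY={G,T} → {G} (+0)
site 5, node GW: G={C} ∪ W={G} → {C,G} (+1)
site 5, node LS: L={T} ∩ S={T} → {T} (+0)
site 5, node LST: LS={T} ∪ T={A} → {A,T} (+1)
site 5, node GLSTW: GW={C,G} ∪ LST={A,T} → {A,C,G,T} (+1)
site 5, node HY: H={C} ∪ Y={T} → {C,T} (+1)
site 5, node GHLSTWY: GLSTW={A,C,G,T} ∩ HY={C,T} → {C,T} (+0)
per-site changes: [4, 4, 4, 4, 3, 4]; total = 23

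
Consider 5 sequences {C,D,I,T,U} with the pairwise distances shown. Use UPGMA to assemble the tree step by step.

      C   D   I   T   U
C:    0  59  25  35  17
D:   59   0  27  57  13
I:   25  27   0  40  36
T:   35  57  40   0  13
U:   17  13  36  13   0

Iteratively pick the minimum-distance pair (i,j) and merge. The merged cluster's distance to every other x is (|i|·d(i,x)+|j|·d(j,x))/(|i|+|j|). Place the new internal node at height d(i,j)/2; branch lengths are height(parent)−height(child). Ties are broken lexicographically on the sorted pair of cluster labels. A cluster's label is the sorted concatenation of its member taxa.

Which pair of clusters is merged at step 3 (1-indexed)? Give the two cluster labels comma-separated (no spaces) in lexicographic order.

step 1: merge (D,U) at d=13; branch lengths D→13/2, U→13/2; new cluster DU
  updated: d(C,DU)=38, d(DU,I)=63/2, d(DU,T)=35
step 2: merge (C,I) at d=25; branch lengths C→25/2, I→25/2; new cluster CI
  updated: d(CI,DU)=139/4, d(CI,T)=75/2
step 3: merge (CI,DU) at d=139/4; branch lengths CI→39/8, DU→87/8; new cluster CDIU
  updated: d(CDIU,T)=145/4
step 4: merge (CDIU,T) at d=145/4; branch lengths CDIU→3/4, T→145/8; new cluster CDITU
final tree: (((C:25/2,I:25/2):39/8,(D:13/2,U:13/2):87/8):3/4,T:145/8)
total length: 581/8

CI,DU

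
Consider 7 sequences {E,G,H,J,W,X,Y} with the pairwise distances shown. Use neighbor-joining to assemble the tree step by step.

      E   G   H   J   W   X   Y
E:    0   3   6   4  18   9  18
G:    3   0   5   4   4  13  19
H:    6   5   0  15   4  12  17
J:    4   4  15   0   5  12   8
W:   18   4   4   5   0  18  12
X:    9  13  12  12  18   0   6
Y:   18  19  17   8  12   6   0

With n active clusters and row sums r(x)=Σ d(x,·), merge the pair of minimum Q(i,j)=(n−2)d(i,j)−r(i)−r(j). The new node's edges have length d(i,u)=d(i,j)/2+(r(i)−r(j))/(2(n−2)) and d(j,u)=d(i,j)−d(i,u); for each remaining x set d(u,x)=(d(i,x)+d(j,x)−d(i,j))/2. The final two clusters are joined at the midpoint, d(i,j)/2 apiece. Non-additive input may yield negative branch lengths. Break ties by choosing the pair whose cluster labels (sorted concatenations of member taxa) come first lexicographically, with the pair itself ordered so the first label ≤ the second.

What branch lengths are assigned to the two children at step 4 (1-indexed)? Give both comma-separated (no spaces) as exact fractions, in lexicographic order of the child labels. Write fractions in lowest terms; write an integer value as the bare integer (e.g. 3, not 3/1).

1. join X+Y (d=6, Q=-120) ⇒ XY; edges |X|=2, |Y|=4
  updated: d(E,XY)=21/2, d(G,XY)=13, d(H,XY)=23/2, d(J,XY)=7, d(W,XY)=12
2. join H+W (d=4, Q=-137/2) ⇒ HW; edges |H|=29/16, |W|=35/16
  updated: d(E,HW)=10, d(G,HW)=5/2, d(HW,J)=8, d(HW,XY)=39/4
3. join G+HW (d=5/2, Q=-181/4) ⇒ GHW; edges |G|=-1/24, |HW|=61/24
  updated: d(E,GHW)=21/4, d(GHW,J)=19/4, d(GHW,XY)=81/8
4. join E+GHW (d=21/4, Q=-235/8) ⇒ EGHW; edges |E|=81/32, |GHW|=87/32
  updated: d(EGHW,J)=7/4, d(EGHW,XY)=123/16
5. join EGHW+J (d=7/4, Q=-263/16) ⇒ EGHJW; edges |EGHW|=39/32, |J|=17/32
  updated: d(EGHJW,XY)=207/32
6. join EGHJW+XY (d=207/32) ⇒ EGHJWXY; edges |EGHJW|=207/64, |XY|=207/64
final tree: (((E:81/32,(G:-1/24,(H:29/16,W:35/16):61/24):87/32):39/32,J:17/32):207/64,(X:2,Y:4):207/64)
total length: 831/32

81/32,87/32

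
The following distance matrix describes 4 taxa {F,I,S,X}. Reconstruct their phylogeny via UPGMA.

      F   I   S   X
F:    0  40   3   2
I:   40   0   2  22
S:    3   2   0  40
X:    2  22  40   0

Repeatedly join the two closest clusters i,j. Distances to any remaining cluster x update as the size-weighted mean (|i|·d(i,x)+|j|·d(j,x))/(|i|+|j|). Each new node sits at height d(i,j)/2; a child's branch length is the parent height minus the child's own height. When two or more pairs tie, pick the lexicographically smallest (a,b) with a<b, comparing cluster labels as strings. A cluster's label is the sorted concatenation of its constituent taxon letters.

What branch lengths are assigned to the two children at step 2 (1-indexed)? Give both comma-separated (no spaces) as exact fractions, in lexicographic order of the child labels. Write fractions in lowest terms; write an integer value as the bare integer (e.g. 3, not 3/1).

iteration 1: select F,X (d=2); attach at lengths (1, 1); label the merged cluster FX
  updated: d(FX,I)=31, d(FX,S)=43/2
iteration 2: select I,S (d=2); attach at lengths (1, 1); label the merged cluster IS
  updated: d(FX,IS)=105/4
iteration 3: select FX,IS (d=105/4); attach at lengths (97/8, 97/8); label the merged cluster FISX
final tree: ((F:1,X:1):97/8,(I:1,S:1):97/8)
total length: 113/4

1,1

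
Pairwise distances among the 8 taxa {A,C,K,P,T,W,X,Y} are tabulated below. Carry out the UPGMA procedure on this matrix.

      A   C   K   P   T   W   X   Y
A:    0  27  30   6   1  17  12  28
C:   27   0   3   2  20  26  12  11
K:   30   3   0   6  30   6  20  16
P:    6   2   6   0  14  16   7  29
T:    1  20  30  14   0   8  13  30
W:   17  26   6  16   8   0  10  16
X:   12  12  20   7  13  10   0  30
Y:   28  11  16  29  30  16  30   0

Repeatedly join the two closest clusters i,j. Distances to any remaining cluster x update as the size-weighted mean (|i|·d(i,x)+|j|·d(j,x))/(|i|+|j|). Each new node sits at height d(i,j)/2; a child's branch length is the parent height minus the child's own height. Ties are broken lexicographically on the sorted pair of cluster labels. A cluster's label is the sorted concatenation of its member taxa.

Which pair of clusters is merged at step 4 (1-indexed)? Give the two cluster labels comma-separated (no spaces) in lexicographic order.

W,X

iteration 1: select A,T (d=1); attach at lengths (1/2, 1/2); label the merged cluster AT
  updated: d(AT,C)=47/2, d(AT,K)=30, d(AT,P)=10, d(AT,W)=25/2, d(AT,X)=25/2, d(AT,Y)=29
iteration 2: select C,P (d=2); attach at lengths (1, 1); label the merged cluster CP
  updated: d(AT,CP)=67/4, d(CP,K)=9/2, d(CP,W)=21, d(CP,X)=19/2, d(CP,Y)=20
iteration 3: select CP,K (d=9/2); attach at lengths (5/4, 9/4); label the merged cluster CKP
  updated: d(AT,CKP)=127/6, d(CKP,W)=16, d(CKP,X)=13, d(CKP,Y)=56/3
iteration 4: select W,X (d=10); attach at lengths (5, 5); label the merged cluster WX
  updated: d(AT,WX)=25/2, d(CKP,WX)=29/2, d(WX,Y)=23
iteration 5: select AT,WX (d=25/2); attach at lengths (23/4, 5/4); label the merged cluster ATWX
  updated: d(ATWX,CKP)=107/6, d(ATWX,Y)=26
iteration 6: select ATWX,CKP (d=107/6); attach at lengths (8/3, 20/3); label the merged cluster ACKPTWX
  updated: d(ACKPTWX,Y)=160/7
iteration 7: select ACKPTWX,Y (d=160/7); attach at lengths (211/84, 80/7); label the merged cluster ACKPTWXY
final tree: ((((A:1/2,T:1/2):23/4,(W:5,X:5):5/4):8/3,((C:1,P:1):5/4,K:9/4):20/3):211/84,Y:80/7)
total length: 3929/84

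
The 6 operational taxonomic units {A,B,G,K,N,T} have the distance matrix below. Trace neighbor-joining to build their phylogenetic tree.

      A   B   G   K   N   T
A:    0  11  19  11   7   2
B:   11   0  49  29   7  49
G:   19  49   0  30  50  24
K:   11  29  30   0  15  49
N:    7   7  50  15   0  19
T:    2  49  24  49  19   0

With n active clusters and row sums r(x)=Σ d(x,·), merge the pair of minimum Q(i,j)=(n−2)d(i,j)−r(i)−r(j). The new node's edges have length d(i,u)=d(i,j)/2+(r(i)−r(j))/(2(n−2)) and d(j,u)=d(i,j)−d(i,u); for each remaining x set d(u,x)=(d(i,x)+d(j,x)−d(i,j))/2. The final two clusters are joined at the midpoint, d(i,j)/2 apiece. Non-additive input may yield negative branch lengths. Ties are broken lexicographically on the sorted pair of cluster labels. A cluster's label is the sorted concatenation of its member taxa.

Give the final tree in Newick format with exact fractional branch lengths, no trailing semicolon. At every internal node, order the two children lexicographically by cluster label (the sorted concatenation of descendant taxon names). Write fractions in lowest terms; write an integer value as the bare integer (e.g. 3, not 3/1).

((((A:-125/12,(G:125/8,T:67/8):107/12):145/16,K:175/16):121/16,B:149/16):-37/32,N:-37/32)

iteration 1: select G,T (d=24, Q=-219); attach at lengths (125/8, 67/8); label the merged cluster GT
  updated: d(A,GT)=-3/2, d(B,GT)=37, d(GT,K)=55/2, d(GT,N)=45/2
iteration 2: select A,GT (d=-3/2, Q=-235/2); attach at lengths (-125/12, 107/12); label the merged cluster AGT
  updated: d(AGT,B)=99/4, d(AGT,K)=20, d(AGT,N)=31/2
iteration 3: select AGT,K (d=20, Q=-337/4); attach at lengths (145/16, 175/16); label the merged cluster AGKT
  updated: d(AGKT,B)=135/8, d(AGKT,N)=21/4
iteration 4: select AGKT,B (d=135/8, Q=-233/8); attach at lengths (121/16, 149/16); label the merged cluster ABGKT
  updated: d(ABGKT,N)=-37/16
iteration 5: select ABGKT,N (d=-37/16); attach at lengths (-37/32, -37/32); label the merged cluster ABGKNT
final tree: ((((A:-125/12,(G:125/8,T:67/8):107/12):145/16,K:175/16):121/16,B:149/16):-37/32,N:-37/32)
total length: 913/16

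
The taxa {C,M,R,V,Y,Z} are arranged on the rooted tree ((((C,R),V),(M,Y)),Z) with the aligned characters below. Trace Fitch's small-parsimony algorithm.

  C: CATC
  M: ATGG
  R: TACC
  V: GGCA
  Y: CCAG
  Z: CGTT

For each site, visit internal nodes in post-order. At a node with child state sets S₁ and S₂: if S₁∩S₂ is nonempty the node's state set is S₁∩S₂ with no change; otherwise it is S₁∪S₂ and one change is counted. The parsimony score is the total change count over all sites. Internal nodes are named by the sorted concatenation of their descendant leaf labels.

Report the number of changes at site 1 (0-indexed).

site 0, node CR: C={C} ∪ R={T} → {C,T} (+1)
site 0, node CRV: CR={C,T} ∪ V={G} → {C,G,T} (+1)
site 0, node MY: M={A} ∪ Y={C} → {A,C} (+1)
site 0, node CMRVY: CRV={C,G,T} ∩ MY={A,C} → {C} (+0)
site 0, node CMRVYZ: CMRVY={C} ∩ Z={C} → {C} (+0)
site 1, node CR: C={A} ∩ R={A} → {A} (+0)
site 1, node CRV: CR={A} ∪ V={G} → {A,G} (+1)
site 1, node MY: M={T} ∪ Y={C} → {C,T} (+1)
site 1, node CMRVY: CRV={A,G} ∪ MY={C,T} → {A,C,G,T} (+1)
site 1, node CMRVYZ: CMRVY={A,C,G,T} ∩ Z={G} → {G} (+0)
site 2, node CR: C={T} ∪ R={C} → {C,T} (+1)
site 2, node CRV: CR={C,T} ∩ V={C} → {C} (+0)
site 2, node MY: M={G} ∪ Y={A} → {A,G} (+1)
site 2, node CMRVY: CRV={C} ∪ MY={A,G} → {A,C,G} (+1)
site 2, node CMRVYZ: CMRVY={A,C,G} ∪ Z={T} → {A,C,G,T} (+1)
site 3, node CR: C={C} ∩ R={C} → {C} (+0)
site 3, node CRV: CR={C} ∪ V={A} → {A,C} (+1)
site 3, node MY: M={G} ∩ Y={G} → {G} (+0)
site 3, node CMRVY: CRV={A,C} ∪ MY={G} → {A,C,G} (+1)
site 3, node CMRVYZ: CMRVY={A,C,G} ∪ Z={T} → {A,C,G,T} (+1)
per-site changes: [3, 3, 4, 3]; total = 13

3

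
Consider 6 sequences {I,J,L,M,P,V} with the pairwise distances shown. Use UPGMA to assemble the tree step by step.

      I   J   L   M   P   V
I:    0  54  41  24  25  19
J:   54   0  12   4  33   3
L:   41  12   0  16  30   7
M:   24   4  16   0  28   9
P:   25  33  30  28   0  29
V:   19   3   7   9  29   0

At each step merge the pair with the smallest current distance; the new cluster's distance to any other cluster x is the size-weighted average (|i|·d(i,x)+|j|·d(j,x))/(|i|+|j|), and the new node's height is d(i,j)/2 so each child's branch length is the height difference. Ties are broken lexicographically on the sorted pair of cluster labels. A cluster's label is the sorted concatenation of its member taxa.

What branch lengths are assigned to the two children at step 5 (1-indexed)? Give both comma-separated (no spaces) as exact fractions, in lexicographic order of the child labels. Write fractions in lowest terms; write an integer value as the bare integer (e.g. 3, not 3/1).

step 1: merge (J,V) at d=3; branch lengths J→3/2, V→3/2; new cluster JV
  updated: d(I,JV)=73/2, d(JV,L)=19/2, d(JV,M)=13/2, d(JV,P)=31
step 2: merge (JV,M) at d=13/2; branch lengths JV→7/4, M→13/4; new cluster JMV
  updated: d(I,JMV)=97/3, d(JMV,L)=35/3, d(JMV,P)=30
step 3: merge (JMV,L) at d=35/3; branch lengths JMV→31/12, L→35/6; new cluster JLMV
  updated: d(I,JLMV)=69/2, d(JLMV,P)=30
step 4: merge (I,P) at d=25; branch lengths I→25/2, P→25/2; new cluster IP
  updated: d(IP,JLMV)=129/4
step 5: merge (IP,JLMV) at d=129/4; branch lengths IP→29/8, JLMV→247/24; new cluster IJLMPV
final tree: ((I:25/2,P:25/2):29/8,(((J:3/2,V:3/2):7/4,M:13/4):31/12,L:35/6):247/24)
total length: 166/3

29/8,247/24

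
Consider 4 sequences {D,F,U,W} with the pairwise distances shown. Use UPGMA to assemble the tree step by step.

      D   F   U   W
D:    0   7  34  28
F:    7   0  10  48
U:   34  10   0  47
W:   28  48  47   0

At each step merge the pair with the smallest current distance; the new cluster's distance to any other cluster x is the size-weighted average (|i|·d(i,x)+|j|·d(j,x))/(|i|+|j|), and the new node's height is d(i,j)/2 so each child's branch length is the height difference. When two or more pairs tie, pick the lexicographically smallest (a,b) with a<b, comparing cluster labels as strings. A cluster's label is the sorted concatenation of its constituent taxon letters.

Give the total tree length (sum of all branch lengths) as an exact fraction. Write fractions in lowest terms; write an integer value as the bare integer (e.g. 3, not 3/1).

iteration 1: select D,F (d=7); attach at lengths (7/2, 7/2); label the merged cluster DF
  updated: d(DF,U)=22, d(DF,W)=38
iteration 2: select DF,U (d=22); attach at lengths (15/2, 11); label the merged cluster DFU
  updated: d(DFU,W)=41
iteration 3: select DFU,W (d=41); attach at lengths (19/2, 41/2); label the merged cluster DFUW
final tree: (((D:7/2,F:7/2):15/2,U:11):19/2,W:41/2)
total length: 111/2

111/2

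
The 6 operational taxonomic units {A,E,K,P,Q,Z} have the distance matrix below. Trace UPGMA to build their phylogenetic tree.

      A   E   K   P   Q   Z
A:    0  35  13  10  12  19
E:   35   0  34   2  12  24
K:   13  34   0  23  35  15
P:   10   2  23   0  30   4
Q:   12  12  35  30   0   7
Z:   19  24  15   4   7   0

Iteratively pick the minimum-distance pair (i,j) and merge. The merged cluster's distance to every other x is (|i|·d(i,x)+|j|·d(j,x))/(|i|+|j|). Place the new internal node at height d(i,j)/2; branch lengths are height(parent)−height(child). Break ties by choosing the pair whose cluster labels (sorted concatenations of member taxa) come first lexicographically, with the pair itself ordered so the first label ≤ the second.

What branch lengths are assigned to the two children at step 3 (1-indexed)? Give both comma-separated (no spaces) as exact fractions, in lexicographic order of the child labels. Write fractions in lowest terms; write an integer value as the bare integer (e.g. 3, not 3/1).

iteration 1: select E,P (d=2); attach at lengths (1, 1); label the merged cluster EP
  updated: d(A,EP)=45/2, d(EP,K)=57/2, d(EP,Q)=21, d(EP,Z)=14
iteration 2: select Q,Z (d=7); attach at lengths (7/2, 7/2); label the merged cluster QZ
  updated: d(A,QZ)=31/2, d(EP,QZ)=35/2, d(K,QZ)=25
iteration 3: select A,K (d=13); attach at lengths (13/2, 13/2); label the merged cluster AK
  updated: d(AK,EP)=51/2, d(AK,QZ)=81/4
iteration 4: select EP,QZ (d=35/2); attach at lengths (31/4, 21/4); label the merged cluster EPQZ
  updated: d(AK,EPQZ)=183/8
iteration 5: select AK,EPQZ (d=183/8); attach at lengths (79/16, 43/16); label the merged cluster AEKPQZ
final tree: ((A:13/2,K:13/2):79/16,((E:1,P:1):31/4,(Q:7/2,Z:7/2):21/4):43/16)
total length: 341/8

13/2,13/2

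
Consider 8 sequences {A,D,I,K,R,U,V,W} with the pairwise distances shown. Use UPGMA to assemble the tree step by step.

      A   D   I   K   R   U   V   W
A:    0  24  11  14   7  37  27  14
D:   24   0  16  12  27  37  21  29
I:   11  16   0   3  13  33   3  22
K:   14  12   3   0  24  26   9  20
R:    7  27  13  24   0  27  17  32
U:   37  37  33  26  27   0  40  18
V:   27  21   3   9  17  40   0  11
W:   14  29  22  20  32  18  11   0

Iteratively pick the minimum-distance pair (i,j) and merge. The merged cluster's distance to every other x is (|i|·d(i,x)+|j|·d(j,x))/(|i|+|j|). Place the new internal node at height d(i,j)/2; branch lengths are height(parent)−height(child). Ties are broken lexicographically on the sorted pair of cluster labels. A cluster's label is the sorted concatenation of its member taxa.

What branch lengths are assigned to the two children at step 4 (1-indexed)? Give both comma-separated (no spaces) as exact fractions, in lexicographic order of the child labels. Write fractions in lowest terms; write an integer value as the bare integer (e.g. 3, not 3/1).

49/6,31/6

step 1: merge (I,K) at d=3; branch lengths I→3/2, K→3/2; new cluster IK
  updated: d(A,IK)=25/2, d(D,IK)=14, d(IK,R)=37/2, d(IK,U)=59/2, d(IK,V)=6, d(IK,W)=21
step 2: merge (IK,V) at d=6; branch lengths IK→3/2, V→3; new cluster IKV
  updated: d(A,IKV)=52/3, d(D,IKV)=49/3, d(IKV,R)=18, d(IKV,U)=33, d(IKV,W)=53/3
step 3: merge (A,R) at d=7; branch lengths A→7/2, R→7/2; new cluster AR
  updated: d(AR,D)=51/2, d(AR,IKV)=53/3, d(AR,U)=32, d(AR,W)=23
step 4: merge (D,IKV) at d=49/3; branch lengths D→49/6, IKV→31/6; new cluster DIKV
  updated: d(AR,DIKV)=157/8, d(DIKV,U)=34, d(DIKV,W)=41/2
step 5: merge (U,W) at d=18; branch lengths U→9, W→9; new cluster UW
  updated: d(AR,UW)=55/2, d(DIKV,UW)=109/4
step 6: merge (AR,DIKV) at d=157/8; branch lengths AR→101/16, DIKV→79/48; new cluster ADIKRV
  updated: d(ADIKRV,UW)=82/3
step 7: merge (ADIKRV,UW) at d=82/3; branch lengths ADIKRV→185/48, UW→14/3; new cluster ADIKRUVW
final tree: (((A:7/2,R:7/2):101/16,(D:49/6,((I:3/2,K:3/2):3/2,V:3):31/6):79/48):185/48,(U:9,W:9):14/3)
total length: 997/16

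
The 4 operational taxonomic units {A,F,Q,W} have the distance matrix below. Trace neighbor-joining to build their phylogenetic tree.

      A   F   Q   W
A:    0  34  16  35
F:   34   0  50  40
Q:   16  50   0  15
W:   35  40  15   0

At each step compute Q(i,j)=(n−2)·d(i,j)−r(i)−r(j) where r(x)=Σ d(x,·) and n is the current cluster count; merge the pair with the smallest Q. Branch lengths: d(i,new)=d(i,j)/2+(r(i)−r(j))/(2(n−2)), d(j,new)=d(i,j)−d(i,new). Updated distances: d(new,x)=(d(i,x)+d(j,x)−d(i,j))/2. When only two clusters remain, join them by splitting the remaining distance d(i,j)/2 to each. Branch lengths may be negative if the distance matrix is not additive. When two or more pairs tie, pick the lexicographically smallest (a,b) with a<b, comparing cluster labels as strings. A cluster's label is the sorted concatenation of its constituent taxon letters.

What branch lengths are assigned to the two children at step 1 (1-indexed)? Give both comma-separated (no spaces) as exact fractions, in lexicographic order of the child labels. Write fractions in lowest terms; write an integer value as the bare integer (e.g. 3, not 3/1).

29/4,107/4

iteration 1: select A,F (d=34, Q=-141); attach at lengths (29/4, 107/4); label the merged cluster AF
  updated: d(AF,Q)=16, d(AF,W)=41/2
iteration 2: select AF,Q (d=16, Q=-103/2); attach at lengths (43/4, 21/4); label the merged cluster AFQ
  updated: d(AFQ,W)=39/4
iteration 3: select AFQ,W (d=39/4); attach at lengths (39/8, 39/8); label the merged cluster AFQW
final tree: (((A:29/4,F:107/4):43/4,Q:21/4):39/8,W:39/8)
total length: 239/4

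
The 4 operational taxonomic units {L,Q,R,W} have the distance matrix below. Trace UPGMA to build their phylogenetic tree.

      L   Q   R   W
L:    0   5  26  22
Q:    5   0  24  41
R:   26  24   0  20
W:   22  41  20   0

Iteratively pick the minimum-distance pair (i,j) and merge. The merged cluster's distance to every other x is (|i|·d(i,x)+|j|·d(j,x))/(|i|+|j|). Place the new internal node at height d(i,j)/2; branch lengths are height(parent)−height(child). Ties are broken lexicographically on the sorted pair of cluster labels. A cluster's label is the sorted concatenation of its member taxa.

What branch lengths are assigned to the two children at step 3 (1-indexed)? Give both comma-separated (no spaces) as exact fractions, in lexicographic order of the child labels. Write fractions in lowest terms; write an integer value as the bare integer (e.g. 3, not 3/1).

1. join L+Q (d=5) ⇒ LQ; edges |L|=5/2, |Q|=5/2
  updated: d(LQ,R)=25, d(LQ,W)=63/2
2. join R+W (d=20) ⇒ RW; edges |R|=10, |W|=10
  updated: d(LQ,RW)=113/4
3. join LQ+RW (d=113/4) ⇒ LQRW; edges |LQ|=93/8, |RW|=33/8
final tree: ((L:5/2,Q:5/2):93/8,(R:10,W:10):33/8)
total length: 163/4

93/8,33/8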